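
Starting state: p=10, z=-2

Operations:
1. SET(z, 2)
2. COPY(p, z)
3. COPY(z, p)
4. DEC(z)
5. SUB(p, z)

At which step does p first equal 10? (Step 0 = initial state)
Step 0

Tracing p:
Initial: p = 10 ← first occurrence
After step 1: p = 10
After step 2: p = 2
After step 3: p = 2
After step 4: p = 2
After step 5: p = 1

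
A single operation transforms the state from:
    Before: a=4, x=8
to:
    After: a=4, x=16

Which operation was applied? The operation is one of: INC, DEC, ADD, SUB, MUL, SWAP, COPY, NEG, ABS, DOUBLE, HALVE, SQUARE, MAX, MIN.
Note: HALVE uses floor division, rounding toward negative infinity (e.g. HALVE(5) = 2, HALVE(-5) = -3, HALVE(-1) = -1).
DOUBLE(x)

Analyzing the change:
Before: a=4, x=8
After: a=4, x=16
Variable x changed from 8 to 16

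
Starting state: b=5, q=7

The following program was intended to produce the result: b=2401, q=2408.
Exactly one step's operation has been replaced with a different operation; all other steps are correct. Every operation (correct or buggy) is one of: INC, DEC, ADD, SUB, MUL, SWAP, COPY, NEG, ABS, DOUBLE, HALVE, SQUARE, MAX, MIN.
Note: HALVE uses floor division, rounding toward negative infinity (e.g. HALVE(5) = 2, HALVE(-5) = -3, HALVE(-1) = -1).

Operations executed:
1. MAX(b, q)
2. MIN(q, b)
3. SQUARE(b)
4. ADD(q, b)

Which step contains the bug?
Step 2

Trace with buggy code:
Initial: b=5, q=7
After step 1: b=7, q=7
After step 2: b=7, q=7
After step 3: b=49, q=7
After step 4: b=49, q=56
Actual final b=49, q=56 ≠ expected b=2401, q=2408.
Step 2 is the only position where a single-operation replacement can produce the expected result.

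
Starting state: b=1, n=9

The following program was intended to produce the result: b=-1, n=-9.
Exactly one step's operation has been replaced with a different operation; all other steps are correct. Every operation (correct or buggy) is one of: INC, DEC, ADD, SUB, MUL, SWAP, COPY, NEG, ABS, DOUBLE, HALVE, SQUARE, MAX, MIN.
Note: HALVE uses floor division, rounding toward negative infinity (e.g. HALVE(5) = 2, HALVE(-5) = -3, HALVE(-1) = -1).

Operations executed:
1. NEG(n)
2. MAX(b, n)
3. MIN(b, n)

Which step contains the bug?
Step 3

Trace with buggy code:
Initial: b=1, n=9
After step 1: b=1, n=-9
After step 2: b=1, n=-9
After step 3: b=-9, n=-9
Actual final b=-9, n=-9 ≠ expected b=-1, n=-9.
Step 3 is the only position where a single-operation replacement can produce the expected result.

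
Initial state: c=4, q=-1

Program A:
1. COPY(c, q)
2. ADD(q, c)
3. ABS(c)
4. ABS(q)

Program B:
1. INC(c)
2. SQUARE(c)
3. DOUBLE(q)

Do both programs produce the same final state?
No

Program A final state: c=1, q=2
Program B final state: c=25, q=-2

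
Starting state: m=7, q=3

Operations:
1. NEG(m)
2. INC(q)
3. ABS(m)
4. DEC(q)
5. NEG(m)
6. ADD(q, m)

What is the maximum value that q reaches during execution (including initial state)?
4

Values of q at each step:
Initial: q = 3
After step 1: q = 3
After step 2: q = 4 ← maximum
After step 3: q = 4
After step 4: q = 3
After step 5: q = 3
After step 6: q = -4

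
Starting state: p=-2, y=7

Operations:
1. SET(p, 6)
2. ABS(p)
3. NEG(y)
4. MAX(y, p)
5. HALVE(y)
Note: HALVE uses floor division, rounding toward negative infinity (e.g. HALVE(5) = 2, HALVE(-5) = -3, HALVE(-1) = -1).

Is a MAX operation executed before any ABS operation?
No

First MAX: step 4
First ABS: step 2
Since 4 > 2, ABS comes first.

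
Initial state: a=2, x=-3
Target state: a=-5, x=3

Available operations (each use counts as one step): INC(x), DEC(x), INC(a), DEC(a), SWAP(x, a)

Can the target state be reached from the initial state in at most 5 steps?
Yes

Path (4 steps): DEC(x) → DEC(x) → INC(a) → SWAP(x, a)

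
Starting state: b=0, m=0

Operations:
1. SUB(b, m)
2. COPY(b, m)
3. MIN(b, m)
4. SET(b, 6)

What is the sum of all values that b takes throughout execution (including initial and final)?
6

Values of b at each step:
Initial: b = 0
After step 1: b = 0
After step 2: b = 0
After step 3: b = 0
After step 4: b = 6
Sum = 0 + 0 + 0 + 0 + 6 = 6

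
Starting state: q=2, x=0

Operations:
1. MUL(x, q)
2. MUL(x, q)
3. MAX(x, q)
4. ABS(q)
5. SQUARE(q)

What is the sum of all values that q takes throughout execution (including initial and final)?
14

Values of q at each step:
Initial: q = 2
After step 1: q = 2
After step 2: q = 2
After step 3: q = 2
After step 4: q = 2
After step 5: q = 4
Sum = 2 + 2 + 2 + 2 + 2 + 4 = 14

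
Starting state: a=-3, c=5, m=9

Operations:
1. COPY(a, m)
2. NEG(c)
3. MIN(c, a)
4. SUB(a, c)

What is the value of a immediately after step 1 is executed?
a = 9

Tracing a through execution:
Initial: a = -3
After step 1 (COPY(a, m)): a = 9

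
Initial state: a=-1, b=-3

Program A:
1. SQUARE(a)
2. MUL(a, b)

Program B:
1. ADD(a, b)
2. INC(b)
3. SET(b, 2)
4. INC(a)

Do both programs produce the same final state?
No

Program A final state: a=-3, b=-3
Program B final state: a=-3, b=2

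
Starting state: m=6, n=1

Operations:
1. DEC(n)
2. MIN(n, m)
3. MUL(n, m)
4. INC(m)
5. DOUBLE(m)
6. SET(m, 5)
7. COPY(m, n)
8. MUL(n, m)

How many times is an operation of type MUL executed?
2

Counting MUL operations:
Step 3: MUL(n, m) ← MUL
Step 8: MUL(n, m) ← MUL
Total: 2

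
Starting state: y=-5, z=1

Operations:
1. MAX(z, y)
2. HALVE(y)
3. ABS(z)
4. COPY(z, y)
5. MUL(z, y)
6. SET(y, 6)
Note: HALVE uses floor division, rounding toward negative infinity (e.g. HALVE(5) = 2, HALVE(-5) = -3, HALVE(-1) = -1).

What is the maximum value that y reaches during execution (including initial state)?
6

Values of y at each step:
Initial: y = -5
After step 1: y = -5
After step 2: y = -3
After step 3: y = -3
After step 4: y = -3
After step 5: y = -3
After step 6: y = 6 ← maximum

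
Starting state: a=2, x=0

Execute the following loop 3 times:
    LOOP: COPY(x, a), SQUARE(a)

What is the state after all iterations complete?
a=256, x=16

Iteration trace:
Start: a=2, x=0
After iteration 1: a=4, x=2
After iteration 2: a=16, x=4
After iteration 3: a=256, x=16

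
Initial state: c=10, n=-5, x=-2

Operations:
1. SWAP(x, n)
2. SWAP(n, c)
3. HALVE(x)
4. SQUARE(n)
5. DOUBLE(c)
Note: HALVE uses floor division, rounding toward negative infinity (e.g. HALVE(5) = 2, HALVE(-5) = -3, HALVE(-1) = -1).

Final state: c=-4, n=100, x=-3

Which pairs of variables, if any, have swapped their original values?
None

Comparing initial and final values:
n: -5 → 100
x: -2 → -3
c: 10 → -4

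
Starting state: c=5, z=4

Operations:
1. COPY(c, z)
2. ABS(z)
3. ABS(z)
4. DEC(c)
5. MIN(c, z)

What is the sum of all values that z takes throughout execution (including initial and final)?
24

Values of z at each step:
Initial: z = 4
After step 1: z = 4
After step 2: z = 4
After step 3: z = 4
After step 4: z = 4
After step 5: z = 4
Sum = 4 + 4 + 4 + 4 + 4 + 4 = 24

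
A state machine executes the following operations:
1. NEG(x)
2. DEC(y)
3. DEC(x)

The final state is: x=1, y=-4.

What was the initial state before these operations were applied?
x=-2, y=-3

Working backwards:
Final state: x=1, y=-4
Before step 3 (DEC(x)): x=2, y=-4
Before step 2 (DEC(y)): x=2, y=-3
Before step 1 (NEG(x)): x=-2, y=-3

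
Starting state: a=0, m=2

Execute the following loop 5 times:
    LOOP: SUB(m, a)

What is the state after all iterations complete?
a=0, m=2

Iteration trace:
Start: a=0, m=2
After iteration 1: a=0, m=2
After iteration 2: a=0, m=2
After iteration 3: a=0, m=2
After iteration 4: a=0, m=2
After iteration 5: a=0, m=2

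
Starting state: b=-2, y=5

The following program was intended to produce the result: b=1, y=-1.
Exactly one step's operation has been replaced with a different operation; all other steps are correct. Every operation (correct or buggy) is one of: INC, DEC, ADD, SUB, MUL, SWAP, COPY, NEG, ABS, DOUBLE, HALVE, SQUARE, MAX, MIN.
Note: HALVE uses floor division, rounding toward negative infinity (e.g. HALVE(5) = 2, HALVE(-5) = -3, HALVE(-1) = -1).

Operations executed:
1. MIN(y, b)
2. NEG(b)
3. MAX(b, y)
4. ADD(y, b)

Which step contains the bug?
Step 3

Trace with buggy code:
Initial: b=-2, y=5
After step 1: b=-2, y=-2
After step 2: b=2, y=-2
After step 3: b=2, y=-2
After step 4: b=2, y=0
Actual final b=2, y=0 ≠ expected b=1, y=-1.
Step 3 is the only position where a single-operation replacement can produce the expected result.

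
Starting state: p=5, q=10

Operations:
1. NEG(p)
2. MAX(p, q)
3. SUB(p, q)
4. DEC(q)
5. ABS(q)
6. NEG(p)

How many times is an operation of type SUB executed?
1

Counting SUB operations:
Step 3: SUB(p, q) ← SUB
Total: 1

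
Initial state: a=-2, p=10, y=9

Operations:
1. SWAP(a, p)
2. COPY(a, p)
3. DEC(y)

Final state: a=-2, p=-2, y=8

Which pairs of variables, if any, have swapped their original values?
None

Comparing initial and final values:
p: 10 → -2
y: 9 → 8
a: -2 → -2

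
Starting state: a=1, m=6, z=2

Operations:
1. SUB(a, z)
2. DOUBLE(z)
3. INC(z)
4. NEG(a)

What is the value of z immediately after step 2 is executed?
z = 4

Tracing z through execution:
Initial: z = 2
After step 1 (SUB(a, z)): z = 2
After step 2 (DOUBLE(z)): z = 4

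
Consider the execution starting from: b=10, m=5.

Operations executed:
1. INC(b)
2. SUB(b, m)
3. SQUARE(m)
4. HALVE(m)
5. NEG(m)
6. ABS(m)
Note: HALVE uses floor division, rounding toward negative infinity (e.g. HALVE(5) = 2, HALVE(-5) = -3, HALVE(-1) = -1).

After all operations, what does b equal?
b = 6

Tracing execution:
Step 1: INC(b) → b = 11
Step 2: SUB(b, m) → b = 6
Step 3: SQUARE(m) → b = 6
Step 4: HALVE(m) → b = 6
Step 5: NEG(m) → b = 6
Step 6: ABS(m) → b = 6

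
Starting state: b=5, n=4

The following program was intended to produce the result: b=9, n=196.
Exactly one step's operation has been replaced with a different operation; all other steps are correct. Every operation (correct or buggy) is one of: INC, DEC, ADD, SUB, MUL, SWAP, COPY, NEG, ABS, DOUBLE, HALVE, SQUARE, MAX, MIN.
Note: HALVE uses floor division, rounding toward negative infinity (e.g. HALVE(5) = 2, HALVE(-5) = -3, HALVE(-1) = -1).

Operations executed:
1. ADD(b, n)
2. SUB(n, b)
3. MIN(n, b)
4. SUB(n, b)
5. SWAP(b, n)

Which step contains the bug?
Step 5

Trace with buggy code:
Initial: b=5, n=4
After step 1: b=9, n=4
After step 2: b=9, n=-5
After step 3: b=9, n=-5
After step 4: b=9, n=-14
After step 5: b=-14, n=9
Actual final b=-14, n=9 ≠ expected b=9, n=196.
Step 5 is the only position where a single-operation replacement can produce the expected result.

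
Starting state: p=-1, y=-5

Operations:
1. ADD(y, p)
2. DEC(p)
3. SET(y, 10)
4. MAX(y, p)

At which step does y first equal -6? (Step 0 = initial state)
Step 1

Tracing y:
Initial: y = -5
After step 1: y = -6 ← first occurrence
After step 2: y = -6
After step 3: y = 10
After step 4: y = 10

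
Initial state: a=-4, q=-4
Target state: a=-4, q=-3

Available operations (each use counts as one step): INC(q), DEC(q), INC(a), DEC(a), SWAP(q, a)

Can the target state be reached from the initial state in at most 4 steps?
Yes

Path (1 step): INC(q)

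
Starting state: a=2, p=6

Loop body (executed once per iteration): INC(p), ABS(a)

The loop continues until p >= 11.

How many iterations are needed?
5

Tracing iterations:
Initial: a=2, p=6
After iteration 1: a=2, p=7
After iteration 2: a=2, p=8
After iteration 3: a=2, p=9
After iteration 4: a=2, p=10
After iteration 5: a=2, p=11
p >= 11 now holds, so the loop exits after 5 iterations.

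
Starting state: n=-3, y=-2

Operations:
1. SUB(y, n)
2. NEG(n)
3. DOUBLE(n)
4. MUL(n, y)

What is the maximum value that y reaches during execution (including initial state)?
1

Values of y at each step:
Initial: y = -2
After step 1: y = 1 ← maximum
After step 2: y = 1
After step 3: y = 1
After step 4: y = 1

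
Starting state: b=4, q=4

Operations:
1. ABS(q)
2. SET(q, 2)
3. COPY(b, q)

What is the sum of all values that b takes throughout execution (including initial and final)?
14

Values of b at each step:
Initial: b = 4
After step 1: b = 4
After step 2: b = 4
After step 3: b = 2
Sum = 4 + 4 + 4 + 2 = 14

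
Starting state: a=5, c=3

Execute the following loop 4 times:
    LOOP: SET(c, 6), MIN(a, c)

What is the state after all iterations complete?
a=5, c=6

Iteration trace:
Start: a=5, c=3
After iteration 1: a=5, c=6
After iteration 2: a=5, c=6
After iteration 3: a=5, c=6
After iteration 4: a=5, c=6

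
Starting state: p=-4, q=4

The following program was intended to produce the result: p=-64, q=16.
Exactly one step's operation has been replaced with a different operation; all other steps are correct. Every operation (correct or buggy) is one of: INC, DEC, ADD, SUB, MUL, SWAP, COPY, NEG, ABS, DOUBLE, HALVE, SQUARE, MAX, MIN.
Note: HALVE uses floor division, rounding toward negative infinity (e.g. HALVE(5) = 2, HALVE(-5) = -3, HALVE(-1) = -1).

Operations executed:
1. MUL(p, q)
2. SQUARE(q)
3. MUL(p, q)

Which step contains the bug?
Step 1

Trace with buggy code:
Initial: p=-4, q=4
After step 1: p=-16, q=4
After step 2: p=-16, q=16
After step 3: p=-256, q=16
Actual final p=-256, q=16 ≠ expected p=-64, q=16.
Step 1 is the only position where a single-operation replacement can produce the expected result.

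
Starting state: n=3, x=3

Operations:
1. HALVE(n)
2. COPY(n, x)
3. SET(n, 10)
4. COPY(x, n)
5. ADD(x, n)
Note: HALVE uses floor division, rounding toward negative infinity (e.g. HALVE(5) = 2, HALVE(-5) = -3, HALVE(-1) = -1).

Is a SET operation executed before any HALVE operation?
No

First SET: step 3
First HALVE: step 1
Since 3 > 1, HALVE comes first.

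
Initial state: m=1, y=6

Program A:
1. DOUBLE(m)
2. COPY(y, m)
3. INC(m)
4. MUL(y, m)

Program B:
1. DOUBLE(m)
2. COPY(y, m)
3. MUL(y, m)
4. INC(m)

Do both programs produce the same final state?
No

Program A final state: m=3, y=6
Program B final state: m=3, y=4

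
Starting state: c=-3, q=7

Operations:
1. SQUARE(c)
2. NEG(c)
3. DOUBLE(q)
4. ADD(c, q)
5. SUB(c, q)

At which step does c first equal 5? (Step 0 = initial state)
Step 4

Tracing c:
Initial: c = -3
After step 1: c = 9
After step 2: c = -9
After step 3: c = -9
After step 4: c = 5 ← first occurrence
After step 5: c = -9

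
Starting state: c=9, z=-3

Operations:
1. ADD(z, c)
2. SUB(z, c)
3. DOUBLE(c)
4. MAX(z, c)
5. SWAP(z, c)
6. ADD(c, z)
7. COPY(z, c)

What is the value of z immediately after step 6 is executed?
z = 18

Tracing z through execution:
Initial: z = -3
After step 1 (ADD(z, c)): z = 6
After step 2 (SUB(z, c)): z = -3
After step 3 (DOUBLE(c)): z = -3
After step 4 (MAX(z, c)): z = 18
After step 5 (SWAP(z, c)): z = 18
After step 6 (ADD(c, z)): z = 18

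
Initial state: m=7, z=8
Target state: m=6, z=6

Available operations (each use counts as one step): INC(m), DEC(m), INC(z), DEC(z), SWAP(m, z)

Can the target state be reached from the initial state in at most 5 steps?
Yes

Path (3 steps): DEC(m) → DEC(z) → DEC(z)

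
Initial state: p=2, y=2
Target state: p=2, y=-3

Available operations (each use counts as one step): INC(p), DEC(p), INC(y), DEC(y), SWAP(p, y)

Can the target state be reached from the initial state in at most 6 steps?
Yes

Path (5 steps): DEC(y) → DEC(y) → DEC(y) → DEC(y) → DEC(y)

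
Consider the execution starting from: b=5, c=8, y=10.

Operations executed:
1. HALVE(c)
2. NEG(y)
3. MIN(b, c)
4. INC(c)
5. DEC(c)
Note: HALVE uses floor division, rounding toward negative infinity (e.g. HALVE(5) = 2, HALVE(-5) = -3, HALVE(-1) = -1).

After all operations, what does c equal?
c = 4

Tracing execution:
Step 1: HALVE(c) → c = 4
Step 2: NEG(y) → c = 4
Step 3: MIN(b, c) → c = 4
Step 4: INC(c) → c = 5
Step 5: DEC(c) → c = 4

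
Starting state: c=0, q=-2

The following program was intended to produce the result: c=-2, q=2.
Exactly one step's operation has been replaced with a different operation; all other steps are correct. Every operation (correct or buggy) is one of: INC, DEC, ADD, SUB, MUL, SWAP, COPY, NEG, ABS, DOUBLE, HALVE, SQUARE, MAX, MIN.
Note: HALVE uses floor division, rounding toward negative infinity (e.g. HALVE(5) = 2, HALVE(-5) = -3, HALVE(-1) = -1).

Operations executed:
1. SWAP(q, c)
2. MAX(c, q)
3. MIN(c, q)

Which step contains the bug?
Step 2

Trace with buggy code:
Initial: c=0, q=-2
After step 1: c=-2, q=0
After step 2: c=0, q=0
After step 3: c=0, q=0
Actual final c=0, q=0 ≠ expected c=-2, q=2.
Step 2 is the only position where a single-operation replacement can produce the expected result.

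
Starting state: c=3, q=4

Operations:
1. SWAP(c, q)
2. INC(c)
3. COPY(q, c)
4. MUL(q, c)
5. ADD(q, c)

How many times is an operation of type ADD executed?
1

Counting ADD operations:
Step 5: ADD(q, c) ← ADD
Total: 1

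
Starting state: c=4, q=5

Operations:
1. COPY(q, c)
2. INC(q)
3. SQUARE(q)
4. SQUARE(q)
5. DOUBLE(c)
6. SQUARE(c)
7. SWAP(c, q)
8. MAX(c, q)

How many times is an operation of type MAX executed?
1

Counting MAX operations:
Step 8: MAX(c, q) ← MAX
Total: 1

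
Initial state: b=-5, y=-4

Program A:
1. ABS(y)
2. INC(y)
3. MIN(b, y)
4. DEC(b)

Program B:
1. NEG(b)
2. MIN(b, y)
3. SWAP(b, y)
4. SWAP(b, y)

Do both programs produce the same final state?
No

Program A final state: b=-6, y=5
Program B final state: b=-4, y=-4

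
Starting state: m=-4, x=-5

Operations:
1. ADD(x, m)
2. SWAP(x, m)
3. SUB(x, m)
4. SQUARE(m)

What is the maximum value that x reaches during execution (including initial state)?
5

Values of x at each step:
Initial: x = -5
After step 1: x = -9
After step 2: x = -4
After step 3: x = 5 ← maximum
After step 4: x = 5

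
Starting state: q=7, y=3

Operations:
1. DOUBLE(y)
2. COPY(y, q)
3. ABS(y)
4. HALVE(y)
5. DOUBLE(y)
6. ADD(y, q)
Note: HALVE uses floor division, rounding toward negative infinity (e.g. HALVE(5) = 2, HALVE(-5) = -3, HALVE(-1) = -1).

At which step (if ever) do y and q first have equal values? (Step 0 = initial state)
Step 2

y and q first become equal after step 2.

Comparing values at each step:
Initial: y=3, q=7
After step 1: y=6, q=7
After step 2: y=7, q=7 ← equal!
After step 3: y=7, q=7 ← equal!
After step 4: y=3, q=7
After step 5: y=6, q=7
After step 6: y=13, q=7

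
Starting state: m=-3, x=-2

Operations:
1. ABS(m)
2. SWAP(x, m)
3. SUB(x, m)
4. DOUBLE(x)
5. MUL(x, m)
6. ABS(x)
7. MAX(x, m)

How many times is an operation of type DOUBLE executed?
1

Counting DOUBLE operations:
Step 4: DOUBLE(x) ← DOUBLE
Total: 1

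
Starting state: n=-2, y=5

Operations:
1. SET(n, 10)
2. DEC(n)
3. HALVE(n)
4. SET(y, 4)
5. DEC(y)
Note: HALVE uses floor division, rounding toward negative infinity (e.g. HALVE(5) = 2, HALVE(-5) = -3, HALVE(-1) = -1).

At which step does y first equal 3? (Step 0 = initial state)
Step 5

Tracing y:
Initial: y = 5
After step 1: y = 5
After step 2: y = 5
After step 3: y = 5
After step 4: y = 4
After step 5: y = 3 ← first occurrence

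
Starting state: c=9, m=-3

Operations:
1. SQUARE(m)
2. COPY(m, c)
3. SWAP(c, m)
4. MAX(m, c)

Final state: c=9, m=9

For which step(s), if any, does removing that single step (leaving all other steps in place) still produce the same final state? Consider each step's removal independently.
Step(s) 1, 2, 3, 4

Testing removal of each single step:
Without step 1: final = c=9, m=9 (same)
Without step 2: final = c=9, m=9 (same)
Without step 3: final = c=9, m=9 (same)
Without step 4: final = c=9, m=9 (same)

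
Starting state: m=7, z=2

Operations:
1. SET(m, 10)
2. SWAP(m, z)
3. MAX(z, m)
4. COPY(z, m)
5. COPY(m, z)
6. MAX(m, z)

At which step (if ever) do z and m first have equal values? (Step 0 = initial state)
Step 4

z and m first become equal after step 4.

Comparing values at each step:
Initial: z=2, m=7
After step 1: z=2, m=10
After step 2: z=10, m=2
After step 3: z=10, m=2
After step 4: z=2, m=2 ← equal!
After step 5: z=2, m=2 ← equal!
After step 6: z=2, m=2 ← equal!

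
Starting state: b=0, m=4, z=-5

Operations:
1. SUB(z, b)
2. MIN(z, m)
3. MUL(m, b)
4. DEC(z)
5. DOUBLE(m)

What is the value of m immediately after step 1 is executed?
m = 4

Tracing m through execution:
Initial: m = 4
After step 1 (SUB(z, b)): m = 4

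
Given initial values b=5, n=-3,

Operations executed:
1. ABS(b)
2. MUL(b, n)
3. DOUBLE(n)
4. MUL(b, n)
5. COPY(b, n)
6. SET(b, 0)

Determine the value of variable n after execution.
n = -6

Tracing execution:
Step 1: ABS(b) → n = -3
Step 2: MUL(b, n) → n = -3
Step 3: DOUBLE(n) → n = -6
Step 4: MUL(b, n) → n = -6
Step 5: COPY(b, n) → n = -6
Step 6: SET(b, 0) → n = -6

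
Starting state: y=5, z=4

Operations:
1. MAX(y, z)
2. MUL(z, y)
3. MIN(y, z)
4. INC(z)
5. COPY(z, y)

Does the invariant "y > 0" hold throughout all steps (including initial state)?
Yes

The invariant holds at every step.

State at each step:
Initial: y=5, z=4
After step 1: y=5, z=4
After step 2: y=5, z=20
After step 3: y=5, z=20
After step 4: y=5, z=21
After step 5: y=5, z=5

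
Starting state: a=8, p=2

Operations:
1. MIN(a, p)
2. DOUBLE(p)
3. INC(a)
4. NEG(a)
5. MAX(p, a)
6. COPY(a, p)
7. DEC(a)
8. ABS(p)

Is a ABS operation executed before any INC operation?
No

First ABS: step 8
First INC: step 3
Since 8 > 3, INC comes first.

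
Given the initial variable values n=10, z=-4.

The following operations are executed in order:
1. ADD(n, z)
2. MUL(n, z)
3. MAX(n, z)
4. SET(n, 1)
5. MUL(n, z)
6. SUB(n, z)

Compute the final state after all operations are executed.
{n: 0, z: -4}

Step-by-step execution:
Initial: n=10, z=-4
After step 1 (ADD(n, z)): n=6, z=-4
After step 2 (MUL(n, z)): n=-24, z=-4
After step 3 (MAX(n, z)): n=-4, z=-4
After step 4 (SET(n, 1)): n=1, z=-4
After step 5 (MUL(n, z)): n=-4, z=-4
After step 6 (SUB(n, z)): n=0, z=-4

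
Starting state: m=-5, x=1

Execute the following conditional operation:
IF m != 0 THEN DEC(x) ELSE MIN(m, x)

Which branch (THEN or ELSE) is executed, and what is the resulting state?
Branch: THEN, Final state: m=-5, x=0

Evaluating condition: m != 0
m = -5
Condition is True, so THEN branch executes
After DEC(x): m=-5, x=0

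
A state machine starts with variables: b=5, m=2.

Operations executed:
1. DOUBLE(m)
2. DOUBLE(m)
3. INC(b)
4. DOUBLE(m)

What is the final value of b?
b = 6

Tracing execution:
Step 1: DOUBLE(m) → b = 5
Step 2: DOUBLE(m) → b = 5
Step 3: INC(b) → b = 6
Step 4: DOUBLE(m) → b = 6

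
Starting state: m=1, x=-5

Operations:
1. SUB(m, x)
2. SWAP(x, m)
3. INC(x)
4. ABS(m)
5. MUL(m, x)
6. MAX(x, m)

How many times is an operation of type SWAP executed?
1

Counting SWAP operations:
Step 2: SWAP(x, m) ← SWAP
Total: 1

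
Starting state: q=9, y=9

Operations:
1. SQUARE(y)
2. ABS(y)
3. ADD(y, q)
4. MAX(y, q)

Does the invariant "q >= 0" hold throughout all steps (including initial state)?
Yes

The invariant holds at every step.

State at each step:
Initial: q=9, y=9
After step 1: q=9, y=81
After step 2: q=9, y=81
After step 3: q=9, y=90
After step 4: q=9, y=90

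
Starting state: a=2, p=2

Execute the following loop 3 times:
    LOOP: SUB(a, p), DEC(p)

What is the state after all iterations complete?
a=-1, p=-1

Iteration trace:
Start: a=2, p=2
After iteration 1: a=0, p=1
After iteration 2: a=-1, p=0
After iteration 3: a=-1, p=-1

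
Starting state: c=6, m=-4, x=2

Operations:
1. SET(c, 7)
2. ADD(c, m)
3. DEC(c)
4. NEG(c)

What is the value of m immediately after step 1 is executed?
m = -4

Tracing m through execution:
Initial: m = -4
After step 1 (SET(c, 7)): m = -4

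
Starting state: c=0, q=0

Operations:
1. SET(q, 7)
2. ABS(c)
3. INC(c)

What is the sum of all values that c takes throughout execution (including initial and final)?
1

Values of c at each step:
Initial: c = 0
After step 1: c = 0
After step 2: c = 0
After step 3: c = 1
Sum = 0 + 0 + 0 + 1 = 1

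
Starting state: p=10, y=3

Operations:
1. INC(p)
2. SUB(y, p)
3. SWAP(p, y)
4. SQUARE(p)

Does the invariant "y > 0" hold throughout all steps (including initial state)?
No, violated after step 2

The invariant is violated after step 2.

State at each step:
Initial: p=10, y=3
After step 1: p=11, y=3
After step 2: p=11, y=-8
After step 3: p=-8, y=11
After step 4: p=64, y=11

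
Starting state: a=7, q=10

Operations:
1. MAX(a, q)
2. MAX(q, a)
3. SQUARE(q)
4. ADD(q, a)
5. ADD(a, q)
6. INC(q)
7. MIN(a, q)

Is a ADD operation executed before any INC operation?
Yes

First ADD: step 4
First INC: step 6
Since 4 < 6, ADD comes first.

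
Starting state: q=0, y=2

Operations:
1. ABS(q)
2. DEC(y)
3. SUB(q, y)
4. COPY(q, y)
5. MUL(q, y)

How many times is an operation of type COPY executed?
1

Counting COPY operations:
Step 4: COPY(q, y) ← COPY
Total: 1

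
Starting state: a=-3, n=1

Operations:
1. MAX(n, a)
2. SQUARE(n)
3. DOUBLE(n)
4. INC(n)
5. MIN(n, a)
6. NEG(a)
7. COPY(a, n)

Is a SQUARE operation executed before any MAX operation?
No

First SQUARE: step 2
First MAX: step 1
Since 2 > 1, MAX comes first.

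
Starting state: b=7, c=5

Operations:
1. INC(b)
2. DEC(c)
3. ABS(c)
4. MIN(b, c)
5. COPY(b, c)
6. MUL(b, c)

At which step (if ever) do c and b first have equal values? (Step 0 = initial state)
Step 4

c and b first become equal after step 4.

Comparing values at each step:
Initial: c=5, b=7
After step 1: c=5, b=8
After step 2: c=4, b=8
After step 3: c=4, b=8
After step 4: c=4, b=4 ← equal!
After step 5: c=4, b=4 ← equal!
After step 6: c=4, b=16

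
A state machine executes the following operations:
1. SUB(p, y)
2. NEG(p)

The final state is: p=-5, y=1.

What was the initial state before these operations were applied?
p=6, y=1

Working backwards:
Final state: p=-5, y=1
Before step 2 (NEG(p)): p=5, y=1
Before step 1 (SUB(p, y)): p=6, y=1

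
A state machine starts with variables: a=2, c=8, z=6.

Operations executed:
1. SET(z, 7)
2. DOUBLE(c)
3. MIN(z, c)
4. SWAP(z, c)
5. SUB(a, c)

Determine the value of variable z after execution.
z = 16

Tracing execution:
Step 1: SET(z, 7) → z = 7
Step 2: DOUBLE(c) → z = 7
Step 3: MIN(z, c) → z = 7
Step 4: SWAP(z, c) → z = 16
Step 5: SUB(a, c) → z = 16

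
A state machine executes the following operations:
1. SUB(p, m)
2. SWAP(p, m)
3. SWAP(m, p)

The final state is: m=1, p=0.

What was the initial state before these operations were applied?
m=1, p=1

Working backwards:
Final state: m=1, p=0
Before step 3 (SWAP(m, p)): m=0, p=1
Before step 2 (SWAP(p, m)): m=1, p=0
Before step 1 (SUB(p, m)): m=1, p=1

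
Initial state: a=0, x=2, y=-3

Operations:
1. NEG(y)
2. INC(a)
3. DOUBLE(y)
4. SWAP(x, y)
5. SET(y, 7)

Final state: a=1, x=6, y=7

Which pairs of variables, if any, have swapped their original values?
None

Comparing initial and final values:
a: 0 → 1
x: 2 → 6
y: -3 → 7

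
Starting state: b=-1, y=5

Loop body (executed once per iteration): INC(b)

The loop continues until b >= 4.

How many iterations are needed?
5

Tracing iterations:
Initial: b=-1, y=5
After iteration 1: b=0, y=5
After iteration 2: b=1, y=5
After iteration 3: b=2, y=5
After iteration 4: b=3, y=5
After iteration 5: b=4, y=5
b >= 4 now holds, so the loop exits after 5 iterations.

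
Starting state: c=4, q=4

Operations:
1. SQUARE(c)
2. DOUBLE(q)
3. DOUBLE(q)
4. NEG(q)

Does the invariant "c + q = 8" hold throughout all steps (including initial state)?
No, violated after step 1

The invariant is violated after step 1.

State at each step:
Initial: c=4, q=4
After step 1: c=16, q=4
After step 2: c=16, q=8
After step 3: c=16, q=16
After step 4: c=16, q=-16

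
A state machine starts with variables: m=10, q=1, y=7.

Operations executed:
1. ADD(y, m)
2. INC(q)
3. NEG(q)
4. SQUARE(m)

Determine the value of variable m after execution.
m = 100

Tracing execution:
Step 1: ADD(y, m) → m = 10
Step 2: INC(q) → m = 10
Step 3: NEG(q) → m = 10
Step 4: SQUARE(m) → m = 100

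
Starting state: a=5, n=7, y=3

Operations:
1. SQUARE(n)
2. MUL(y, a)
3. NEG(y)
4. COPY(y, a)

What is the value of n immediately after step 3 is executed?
n = 49

Tracing n through execution:
Initial: n = 7
After step 1 (SQUARE(n)): n = 49
After step 2 (MUL(y, a)): n = 49
After step 3 (NEG(y)): n = 49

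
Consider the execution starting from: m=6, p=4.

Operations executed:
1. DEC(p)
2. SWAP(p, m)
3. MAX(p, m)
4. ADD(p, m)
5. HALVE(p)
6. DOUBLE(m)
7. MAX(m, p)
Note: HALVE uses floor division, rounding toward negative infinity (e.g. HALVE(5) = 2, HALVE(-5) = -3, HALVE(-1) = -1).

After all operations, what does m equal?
m = 6

Tracing execution:
Step 1: DEC(p) → m = 6
Step 2: SWAP(p, m) → m = 3
Step 3: MAX(p, m) → m = 3
Step 4: ADD(p, m) → m = 3
Step 5: HALVE(p) → m = 3
Step 6: DOUBLE(m) → m = 6
Step 7: MAX(m, p) → m = 6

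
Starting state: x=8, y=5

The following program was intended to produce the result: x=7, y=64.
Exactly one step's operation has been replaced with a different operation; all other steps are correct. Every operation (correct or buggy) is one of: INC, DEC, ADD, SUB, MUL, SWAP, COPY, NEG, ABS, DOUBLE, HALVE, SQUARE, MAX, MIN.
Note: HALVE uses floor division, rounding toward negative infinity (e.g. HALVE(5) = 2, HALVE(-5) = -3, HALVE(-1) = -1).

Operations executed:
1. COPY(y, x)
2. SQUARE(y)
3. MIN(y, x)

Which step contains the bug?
Step 3

Trace with buggy code:
Initial: x=8, y=5
After step 1: x=8, y=8
After step 2: x=8, y=64
After step 3: x=8, y=8
Actual final x=8, y=8 ≠ expected x=7, y=64.
Step 3 is the only position where a single-operation replacement can produce the expected result.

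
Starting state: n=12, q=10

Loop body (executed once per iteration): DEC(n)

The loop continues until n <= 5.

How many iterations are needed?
7

Tracing iterations:
Initial: n=12, q=10
After iteration 1: n=11, q=10
After iteration 2: n=10, q=10
After iteration 3: n=9, q=10
After iteration 4: n=8, q=10
After iteration 5: n=7, q=10
After iteration 6: n=6, q=10
After iteration 7: n=5, q=10
n <= 5 now holds, so the loop exits after 7 iterations.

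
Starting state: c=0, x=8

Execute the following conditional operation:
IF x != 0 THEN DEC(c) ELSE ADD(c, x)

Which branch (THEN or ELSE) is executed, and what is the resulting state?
Branch: THEN, Final state: c=-1, x=8

Evaluating condition: x != 0
x = 8
Condition is True, so THEN branch executes
After DEC(c): c=-1, x=8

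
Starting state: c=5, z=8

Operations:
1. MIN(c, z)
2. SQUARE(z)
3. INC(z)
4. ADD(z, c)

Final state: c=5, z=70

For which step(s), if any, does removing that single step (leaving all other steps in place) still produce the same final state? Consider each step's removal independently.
Step(s) 1

Testing removal of each single step:
Without step 1: final = c=5, z=70 (same)
Without step 2: final = c=5, z=14 (different)
Without step 3: final = c=5, z=69 (different)
Without step 4: final = c=5, z=65 (different)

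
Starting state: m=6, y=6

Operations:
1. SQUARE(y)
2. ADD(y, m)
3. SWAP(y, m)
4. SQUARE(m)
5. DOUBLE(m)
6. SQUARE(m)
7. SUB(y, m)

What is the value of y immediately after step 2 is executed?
y = 42

Tracing y through execution:
Initial: y = 6
After step 1 (SQUARE(y)): y = 36
After step 2 (ADD(y, m)): y = 42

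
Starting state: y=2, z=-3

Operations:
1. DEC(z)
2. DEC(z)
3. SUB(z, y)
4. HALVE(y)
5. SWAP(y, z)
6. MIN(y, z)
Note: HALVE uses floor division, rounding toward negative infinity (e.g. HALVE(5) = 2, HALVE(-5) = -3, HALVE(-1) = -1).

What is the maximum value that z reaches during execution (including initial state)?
1

Values of z at each step:
Initial: z = -3
After step 1: z = -4
After step 2: z = -5
After step 3: z = -7
After step 4: z = -7
After step 5: z = 1 ← maximum
After step 6: z = 1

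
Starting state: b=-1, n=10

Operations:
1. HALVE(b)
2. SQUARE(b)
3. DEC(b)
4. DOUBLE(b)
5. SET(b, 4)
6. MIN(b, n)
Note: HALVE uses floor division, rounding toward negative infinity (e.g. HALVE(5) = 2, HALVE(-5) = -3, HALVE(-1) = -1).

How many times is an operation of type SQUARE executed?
1

Counting SQUARE operations:
Step 2: SQUARE(b) ← SQUARE
Total: 1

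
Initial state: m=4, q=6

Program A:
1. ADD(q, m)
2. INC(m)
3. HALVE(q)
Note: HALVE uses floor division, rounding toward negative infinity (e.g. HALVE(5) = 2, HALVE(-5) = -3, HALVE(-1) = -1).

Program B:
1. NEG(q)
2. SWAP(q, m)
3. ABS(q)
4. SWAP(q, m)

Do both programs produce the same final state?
No

Program A final state: m=5, q=5
Program B final state: m=4, q=-6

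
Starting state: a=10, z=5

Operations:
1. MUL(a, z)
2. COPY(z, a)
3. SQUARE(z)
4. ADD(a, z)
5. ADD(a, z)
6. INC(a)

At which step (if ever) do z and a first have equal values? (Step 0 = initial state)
Step 2

z and a first become equal after step 2.

Comparing values at each step:
Initial: z=5, a=10
After step 1: z=5, a=50
After step 2: z=50, a=50 ← equal!
After step 3: z=2500, a=50
After step 4: z=2500, a=2550
After step 5: z=2500, a=5050
After step 6: z=2500, a=5051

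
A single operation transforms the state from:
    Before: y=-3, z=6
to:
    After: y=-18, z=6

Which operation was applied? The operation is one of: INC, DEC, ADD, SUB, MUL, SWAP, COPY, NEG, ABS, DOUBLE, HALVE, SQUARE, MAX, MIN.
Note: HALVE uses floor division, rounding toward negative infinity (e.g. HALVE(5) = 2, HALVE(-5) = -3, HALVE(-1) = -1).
MUL(y, z)

Analyzing the change:
Before: y=-3, z=6
After: y=-18, z=6
Variable y changed from -3 to -18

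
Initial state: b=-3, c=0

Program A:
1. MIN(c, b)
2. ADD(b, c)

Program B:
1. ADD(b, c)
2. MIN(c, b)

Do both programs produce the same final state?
No

Program A final state: b=-6, c=-3
Program B final state: b=-3, c=-3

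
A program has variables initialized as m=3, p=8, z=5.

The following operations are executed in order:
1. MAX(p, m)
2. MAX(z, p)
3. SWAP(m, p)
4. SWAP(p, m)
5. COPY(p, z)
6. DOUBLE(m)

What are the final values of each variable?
{m: 6, p: 8, z: 8}

Step-by-step execution:
Initial: m=3, p=8, z=5
After step 1 (MAX(p, m)): m=3, p=8, z=5
After step 2 (MAX(z, p)): m=3, p=8, z=8
After step 3 (SWAP(m, p)): m=8, p=3, z=8
After step 4 (SWAP(p, m)): m=3, p=8, z=8
After step 5 (COPY(p, z)): m=3, p=8, z=8
After step 6 (DOUBLE(m)): m=6, p=8, z=8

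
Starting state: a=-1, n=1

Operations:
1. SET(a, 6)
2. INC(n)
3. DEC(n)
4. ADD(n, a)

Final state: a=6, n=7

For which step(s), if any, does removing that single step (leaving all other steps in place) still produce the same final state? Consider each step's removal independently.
None - removing any single step changes the final result

Testing removal of each single step:
Without step 1: final = a=-1, n=0 (different)
Without step 2: final = a=6, n=6 (different)
Without step 3: final = a=6, n=8 (different)
Without step 4: final = a=6, n=1 (different)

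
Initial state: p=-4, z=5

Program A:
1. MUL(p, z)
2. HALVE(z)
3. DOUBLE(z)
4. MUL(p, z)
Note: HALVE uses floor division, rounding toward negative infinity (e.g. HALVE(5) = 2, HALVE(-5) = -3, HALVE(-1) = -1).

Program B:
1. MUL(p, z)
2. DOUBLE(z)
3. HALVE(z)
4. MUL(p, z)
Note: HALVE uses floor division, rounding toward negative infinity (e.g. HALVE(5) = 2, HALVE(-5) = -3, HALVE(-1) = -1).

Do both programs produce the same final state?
No

Program A final state: p=-80, z=4
Program B final state: p=-100, z=5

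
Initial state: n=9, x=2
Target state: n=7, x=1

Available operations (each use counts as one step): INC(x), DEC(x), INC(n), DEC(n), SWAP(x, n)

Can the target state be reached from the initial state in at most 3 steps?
Yes

Path (3 steps): DEC(x) → DEC(n) → DEC(n)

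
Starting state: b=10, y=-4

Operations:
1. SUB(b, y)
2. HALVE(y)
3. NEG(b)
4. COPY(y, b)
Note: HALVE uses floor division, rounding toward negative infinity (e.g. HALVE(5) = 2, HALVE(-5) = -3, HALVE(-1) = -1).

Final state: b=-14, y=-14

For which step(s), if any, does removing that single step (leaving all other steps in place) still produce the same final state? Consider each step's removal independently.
Step(s) 2

Testing removal of each single step:
Without step 1: final = b=-10, y=-10 (different)
Without step 2: final = b=-14, y=-14 (same)
Without step 3: final = b=14, y=14 (different)
Without step 4: final = b=-14, y=-2 (different)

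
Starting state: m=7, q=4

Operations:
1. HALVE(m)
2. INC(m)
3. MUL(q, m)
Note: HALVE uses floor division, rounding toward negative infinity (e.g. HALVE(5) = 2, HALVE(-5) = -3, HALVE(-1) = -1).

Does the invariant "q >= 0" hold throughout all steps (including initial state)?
Yes

The invariant holds at every step.

State at each step:
Initial: m=7, q=4
After step 1: m=3, q=4
After step 2: m=4, q=4
After step 3: m=4, q=16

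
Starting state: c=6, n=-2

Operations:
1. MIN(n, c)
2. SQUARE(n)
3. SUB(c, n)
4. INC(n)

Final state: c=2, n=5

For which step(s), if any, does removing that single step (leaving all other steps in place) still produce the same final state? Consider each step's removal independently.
Step(s) 1

Testing removal of each single step:
Without step 1: final = c=2, n=5 (same)
Without step 2: final = c=8, n=-1 (different)
Without step 3: final = c=6, n=5 (different)
Without step 4: final = c=2, n=4 (different)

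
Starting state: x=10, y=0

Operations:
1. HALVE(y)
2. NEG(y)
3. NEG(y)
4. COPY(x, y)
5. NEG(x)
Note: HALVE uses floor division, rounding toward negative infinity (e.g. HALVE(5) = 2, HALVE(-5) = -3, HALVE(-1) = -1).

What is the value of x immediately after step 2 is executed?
x = 10

Tracing x through execution:
Initial: x = 10
After step 1 (HALVE(y)): x = 10
After step 2 (NEG(y)): x = 10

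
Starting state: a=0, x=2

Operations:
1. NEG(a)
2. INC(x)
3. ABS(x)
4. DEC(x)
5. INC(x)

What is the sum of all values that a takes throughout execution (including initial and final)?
0

Values of a at each step:
Initial: a = 0
After step 1: a = 0
After step 2: a = 0
After step 3: a = 0
After step 4: a = 0
After step 5: a = 0
Sum = 0 + 0 + 0 + 0 + 0 + 0 = 0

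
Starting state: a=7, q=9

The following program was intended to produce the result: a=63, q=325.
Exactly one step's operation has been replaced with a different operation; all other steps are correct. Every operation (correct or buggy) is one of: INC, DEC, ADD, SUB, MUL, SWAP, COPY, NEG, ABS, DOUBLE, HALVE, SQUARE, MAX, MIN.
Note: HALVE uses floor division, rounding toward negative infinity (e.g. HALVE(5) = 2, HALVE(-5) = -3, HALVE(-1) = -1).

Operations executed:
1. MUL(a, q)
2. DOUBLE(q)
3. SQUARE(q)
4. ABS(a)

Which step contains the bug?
Step 4

Trace with buggy code:
Initial: a=7, q=9
After step 1: a=63, q=9
After step 2: a=63, q=18
After step 3: a=63, q=324
After step 4: a=63, q=324
Actual final a=63, q=324 ≠ expected a=63, q=325.
Step 4 is the only position where a single-operation replacement can produce the expected result.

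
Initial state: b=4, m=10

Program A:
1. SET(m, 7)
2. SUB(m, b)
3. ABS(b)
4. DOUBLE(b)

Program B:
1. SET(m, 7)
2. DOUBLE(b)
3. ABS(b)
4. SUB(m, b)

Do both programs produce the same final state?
No

Program A final state: b=8, m=3
Program B final state: b=8, m=-1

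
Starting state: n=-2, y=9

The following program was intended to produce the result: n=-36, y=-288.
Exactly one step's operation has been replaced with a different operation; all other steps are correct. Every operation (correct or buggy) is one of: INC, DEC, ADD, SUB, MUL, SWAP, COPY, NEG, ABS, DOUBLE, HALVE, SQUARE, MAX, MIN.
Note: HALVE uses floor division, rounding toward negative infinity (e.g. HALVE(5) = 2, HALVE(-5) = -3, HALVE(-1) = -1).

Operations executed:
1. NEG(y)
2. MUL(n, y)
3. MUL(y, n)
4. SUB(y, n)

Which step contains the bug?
Step 1

Trace with buggy code:
Initial: n=-2, y=9
After step 1: n=-2, y=-9
After step 2: n=18, y=-9
After step 3: n=18, y=-162
After step 4: n=18, y=-180
Actual final n=18, y=-180 ≠ expected n=-36, y=-288.
Step 1 is the only position where a single-operation replacement can produce the expected result.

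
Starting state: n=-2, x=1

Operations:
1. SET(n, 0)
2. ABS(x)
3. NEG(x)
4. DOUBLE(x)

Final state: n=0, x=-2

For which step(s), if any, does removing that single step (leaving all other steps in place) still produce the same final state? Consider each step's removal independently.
Step(s) 2

Testing removal of each single step:
Without step 1: final = n=-2, x=-2 (different)
Without step 2: final = n=0, x=-2 (same)
Without step 3: final = n=0, x=2 (different)
Without step 4: final = n=0, x=-1 (different)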